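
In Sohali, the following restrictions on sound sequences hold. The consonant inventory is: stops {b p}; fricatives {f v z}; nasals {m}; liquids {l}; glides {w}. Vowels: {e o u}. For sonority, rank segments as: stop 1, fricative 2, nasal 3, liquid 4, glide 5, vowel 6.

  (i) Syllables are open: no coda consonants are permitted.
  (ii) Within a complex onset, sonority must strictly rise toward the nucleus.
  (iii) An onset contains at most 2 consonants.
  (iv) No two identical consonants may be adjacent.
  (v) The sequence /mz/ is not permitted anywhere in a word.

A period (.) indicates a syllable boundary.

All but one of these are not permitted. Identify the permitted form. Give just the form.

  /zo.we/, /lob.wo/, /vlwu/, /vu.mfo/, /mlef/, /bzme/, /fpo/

/zo.we/ — σ1 onset /z/, coda /∅/ ok; σ2 onset /w/, coda /∅/ ok → permitted
/lob.wo/ — violates constraint (i): syllable 1 coda /b/ has 1 consonant (> 0) → not permitted
/vlwu/ — violates constraint (iii): syllable 1 onset /vlw/ has 3 consonants (> 2) → not permitted
/vu.mfo/ — violates constraint (ii): syllable 2 onset /mf/: /m/ (nasal, 3) → /f/ (fricative, 2) does not rise → not permitted
/mlef/ — violates constraint (i): syllable 1 coda /f/ has 1 consonant (> 0) → not permitted
/bzme/ — violates constraint (iii): syllable 1 onset /bzm/ has 3 consonants (> 2) → not permitted
/fpo/ — violates constraint (ii): syllable 1 onset /fp/: /f/ (fricative, 2) → /p/ (stop, 1) does not rise → not permitted

/zo.we/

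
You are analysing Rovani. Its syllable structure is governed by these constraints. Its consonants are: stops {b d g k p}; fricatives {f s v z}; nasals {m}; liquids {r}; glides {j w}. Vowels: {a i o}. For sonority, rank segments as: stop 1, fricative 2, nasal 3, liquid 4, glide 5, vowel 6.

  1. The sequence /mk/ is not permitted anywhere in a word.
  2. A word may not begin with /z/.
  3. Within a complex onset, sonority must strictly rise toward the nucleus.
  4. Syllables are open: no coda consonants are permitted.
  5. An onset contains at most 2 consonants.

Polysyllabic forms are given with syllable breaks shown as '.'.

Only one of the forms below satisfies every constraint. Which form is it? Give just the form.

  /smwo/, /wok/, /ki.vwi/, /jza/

/ki.vwi/

/smwo/ — violates constraint 5: syllable 1 onset /smw/ has 3 consonants (> 2) → not permitted
/wok/ — violates constraint 4: syllable 1 coda /k/ has 1 consonant (> 0) → not permitted
/ki.vwi/ — σ1 onset /k/, coda /∅/ ok; σ2 onset /vw/ (2→5 rises), coda /∅/ ok → permitted
/jza/ — violates constraint 3: syllable 1 onset /jz/: /j/ (glide, 5) → /z/ (fricative, 2) does not rise → not permitted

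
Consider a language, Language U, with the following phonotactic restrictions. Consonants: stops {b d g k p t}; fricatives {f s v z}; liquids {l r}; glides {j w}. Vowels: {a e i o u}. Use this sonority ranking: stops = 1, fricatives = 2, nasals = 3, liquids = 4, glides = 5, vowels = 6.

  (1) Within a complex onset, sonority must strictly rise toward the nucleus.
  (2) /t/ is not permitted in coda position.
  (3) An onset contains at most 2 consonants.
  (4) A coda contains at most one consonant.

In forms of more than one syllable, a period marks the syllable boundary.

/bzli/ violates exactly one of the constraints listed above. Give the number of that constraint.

3

/bzli/: syllable 1 onset /bzl/ has 3 consonants (> 2).
This is a violation of constraint 3: "An onset contains at most 2 consonants."
The remaining constraints (1, 2, 4) are satisfied.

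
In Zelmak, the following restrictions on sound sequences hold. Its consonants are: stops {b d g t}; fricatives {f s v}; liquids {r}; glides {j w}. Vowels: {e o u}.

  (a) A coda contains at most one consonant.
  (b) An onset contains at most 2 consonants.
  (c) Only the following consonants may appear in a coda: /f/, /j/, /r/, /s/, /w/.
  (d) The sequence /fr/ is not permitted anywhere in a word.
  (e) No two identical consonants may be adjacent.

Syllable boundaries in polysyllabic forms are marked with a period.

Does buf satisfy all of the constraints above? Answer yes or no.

yes

buf — σ1 onset /b/, coda /f/ ok → permitted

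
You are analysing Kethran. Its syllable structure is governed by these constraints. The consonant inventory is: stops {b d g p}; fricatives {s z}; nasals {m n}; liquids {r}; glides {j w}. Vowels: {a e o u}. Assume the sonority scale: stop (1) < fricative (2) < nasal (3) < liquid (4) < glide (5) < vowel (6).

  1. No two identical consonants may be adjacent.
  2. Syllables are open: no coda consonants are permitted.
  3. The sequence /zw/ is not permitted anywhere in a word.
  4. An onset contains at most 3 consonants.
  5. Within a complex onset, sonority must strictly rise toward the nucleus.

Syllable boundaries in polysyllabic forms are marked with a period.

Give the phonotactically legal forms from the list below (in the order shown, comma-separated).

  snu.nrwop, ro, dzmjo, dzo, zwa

ro, dzo

snu.nrwop — violates constraint 2: syllable 2 coda /p/ has 1 consonant (> 0) → phonotactically illegal
ro — σ1 onset /r/, coda /∅/ ok → phonotactically legal
dzmjo — violates constraint 4: syllable 1 onset /dzmj/ has 4 consonants (> 3) → phonotactically illegal
dzo — σ1 onset /dz/ (1→2 rises), coda /∅/ ok → phonotactically legal
zwa — violates constraint 3: contains banned sequence /zw/ → phonotactically illegal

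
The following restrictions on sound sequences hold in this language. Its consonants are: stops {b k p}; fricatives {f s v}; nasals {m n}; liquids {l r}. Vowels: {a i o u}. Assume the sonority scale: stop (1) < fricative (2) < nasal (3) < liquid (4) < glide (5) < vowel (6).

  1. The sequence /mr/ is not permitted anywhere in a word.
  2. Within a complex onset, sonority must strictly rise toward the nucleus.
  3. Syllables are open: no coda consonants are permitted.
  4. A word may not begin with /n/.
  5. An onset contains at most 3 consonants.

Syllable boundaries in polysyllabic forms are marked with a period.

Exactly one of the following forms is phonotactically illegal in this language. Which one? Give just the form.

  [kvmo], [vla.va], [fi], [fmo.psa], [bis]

[kvmo] — σ1 onset /kvm/ (1→2→3 rises), coda /∅/ ok → phonotactically legal
[vla.va] — σ1 onset /vl/ (2→4 rises), coda /∅/ ok; σ2 onset /v/, coda /∅/ ok → phonotactically legal
[fi] — σ1 onset /f/, coda /∅/ ok → phonotactically legal
[fmo.psa] — σ1 onset /fm/ (2→3 rises), coda /∅/ ok; σ2 onset /ps/ (1→2 rises), coda /∅/ ok → phonotactically legal
[bis] — violates constraint 3: syllable 1 coda /s/ has 1 consonant (> 0) → phonotactically illegal

[bis]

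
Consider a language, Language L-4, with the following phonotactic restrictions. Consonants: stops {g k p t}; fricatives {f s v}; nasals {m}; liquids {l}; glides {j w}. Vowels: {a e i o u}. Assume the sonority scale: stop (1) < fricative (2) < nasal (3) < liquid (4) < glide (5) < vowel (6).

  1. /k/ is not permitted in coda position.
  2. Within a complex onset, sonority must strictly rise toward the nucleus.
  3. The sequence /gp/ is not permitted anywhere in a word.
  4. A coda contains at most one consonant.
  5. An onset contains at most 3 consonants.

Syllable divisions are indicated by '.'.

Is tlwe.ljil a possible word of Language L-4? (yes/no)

tlwe.ljil — σ1 onset /tlw/ (1→4→5 rises), coda /∅/ ok; σ2 onset /lj/ (4→5 rises), coda /l/ ok → well-formed

yes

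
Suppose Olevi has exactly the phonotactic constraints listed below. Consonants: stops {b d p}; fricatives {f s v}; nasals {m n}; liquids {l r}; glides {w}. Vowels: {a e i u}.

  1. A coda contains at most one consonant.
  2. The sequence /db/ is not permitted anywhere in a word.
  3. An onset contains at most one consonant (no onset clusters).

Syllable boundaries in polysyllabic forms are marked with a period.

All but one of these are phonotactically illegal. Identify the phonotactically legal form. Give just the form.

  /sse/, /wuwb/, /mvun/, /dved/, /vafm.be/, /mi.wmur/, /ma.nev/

/sse/ — violates constraint 3: syllable 1 onset /ss/ has 2 consonants (> 1) → phonotactically illegal
/wuwb/ — violates constraint 1: syllable 1 coda /wb/ has 2 consonants (> 1) → phonotactically illegal
/mvun/ — violates constraint 3: syllable 1 onset /mv/ has 2 consonants (> 1) → phonotactically illegal
/dved/ — violates constraint 3: syllable 1 onset /dv/ has 2 consonants (> 1) → phonotactically illegal
/vafm.be/ — violates constraint 1: syllable 1 coda /fm/ has 2 consonants (> 1) → phonotactically illegal
/mi.wmur/ — violates constraint 3: syllable 2 onset /wm/ has 2 consonants (> 1) → phonotactically illegal
/ma.nev/ — σ1 onset /m/, coda /∅/ ok; σ2 onset /n/, coda /v/ ok → phonotactically legal

/ma.nev/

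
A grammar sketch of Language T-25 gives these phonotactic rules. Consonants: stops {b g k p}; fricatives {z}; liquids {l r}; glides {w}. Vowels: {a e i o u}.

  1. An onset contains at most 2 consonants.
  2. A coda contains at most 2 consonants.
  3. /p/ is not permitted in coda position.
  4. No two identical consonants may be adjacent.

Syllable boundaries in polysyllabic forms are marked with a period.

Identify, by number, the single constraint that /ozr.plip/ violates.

/ozr.plip/: syllable 2 coda contains /p/.
This is a violation of constraint 3: "/p/ is not permitted in coda position."
The remaining constraints (1, 2, 4) are satisfied.

3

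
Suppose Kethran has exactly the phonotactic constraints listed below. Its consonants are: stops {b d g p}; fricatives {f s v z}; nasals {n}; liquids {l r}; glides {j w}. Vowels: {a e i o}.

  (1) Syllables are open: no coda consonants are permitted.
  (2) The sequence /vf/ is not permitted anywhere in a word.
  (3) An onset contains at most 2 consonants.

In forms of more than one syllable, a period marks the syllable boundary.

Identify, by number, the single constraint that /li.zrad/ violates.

/li.zrad/: syllable 2 coda /d/ has 1 consonant (> 0).
This is a violation of constraint 1: "Syllables are open: no coda consonants are permitted."
The remaining constraints (2, 3) are satisfied.

1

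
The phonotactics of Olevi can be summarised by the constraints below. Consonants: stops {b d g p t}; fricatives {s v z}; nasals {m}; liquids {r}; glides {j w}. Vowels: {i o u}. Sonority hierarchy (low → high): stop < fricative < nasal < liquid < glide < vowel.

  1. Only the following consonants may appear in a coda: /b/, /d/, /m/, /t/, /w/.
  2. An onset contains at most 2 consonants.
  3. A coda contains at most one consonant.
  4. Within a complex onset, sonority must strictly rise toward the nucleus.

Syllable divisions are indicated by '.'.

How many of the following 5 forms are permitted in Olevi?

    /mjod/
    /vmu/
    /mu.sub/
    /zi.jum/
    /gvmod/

4

/mjod/ — σ1 onset /mj/ (3→5 rises), coda /d/ ok → permitted
/vmu/ — σ1 onset /vm/ (2→3 rises), coda /∅/ ok → permitted
/mu.sub/ — σ1 onset /m/, coda /∅/ ok; σ2 onset /s/, coda /b/ ok → permitted
/zi.jum/ — σ1 onset /z/, coda /∅/ ok; σ2 onset /j/, coda /m/ ok → permitted
/gvmod/ — violates constraint 2: syllable 1 onset /gvm/ has 3 consonants (> 2) → not permitted
Permitted: /mjod/, /vmu/, /mu.sub/, /zi.jum/ → 4.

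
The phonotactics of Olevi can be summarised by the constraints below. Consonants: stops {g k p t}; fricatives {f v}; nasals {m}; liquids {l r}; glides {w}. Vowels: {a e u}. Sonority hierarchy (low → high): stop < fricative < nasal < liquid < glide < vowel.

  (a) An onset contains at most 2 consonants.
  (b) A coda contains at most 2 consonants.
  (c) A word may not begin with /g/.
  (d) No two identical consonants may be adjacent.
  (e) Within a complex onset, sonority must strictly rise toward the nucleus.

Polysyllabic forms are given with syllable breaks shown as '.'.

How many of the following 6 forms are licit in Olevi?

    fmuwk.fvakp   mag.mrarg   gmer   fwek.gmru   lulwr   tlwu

1

fmuwk.fvakp — violates constraint (e): syllable 2 onset /fv/: /f/ (fricative, 2) → /v/ (fricative, 2) does not rise → illicit
mag.mrarg — σ1 onset /m/, coda /g/ ok; σ2 onset /mr/ (3→4 rises), coda /rg/ (2C) ok → licit
gmer — violates constraint (c): word begins with /g/ → illicit
fwek.gmru — violates constraint (a): syllable 2 onset /gmr/ has 3 consonants (> 2) → illicit
lulwr — violates constraint (b): syllable 1 coda /lwr/ has 3 consonants (> 2) → illicit
tlwu — violates constraint (a): syllable 1 onset /tlw/ has 3 consonants (> 2) → illicit
Licit: mag.mrarg → 1.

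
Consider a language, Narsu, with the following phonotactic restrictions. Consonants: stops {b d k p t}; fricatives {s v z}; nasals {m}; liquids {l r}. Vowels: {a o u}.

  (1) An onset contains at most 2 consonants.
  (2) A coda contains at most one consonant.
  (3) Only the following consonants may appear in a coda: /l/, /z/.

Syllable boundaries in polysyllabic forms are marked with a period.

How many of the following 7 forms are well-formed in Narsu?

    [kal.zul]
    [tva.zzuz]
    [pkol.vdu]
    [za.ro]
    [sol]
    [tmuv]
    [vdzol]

5

[kal.zul] — σ1 onset /k/, coda /l/ ok; σ2 onset /z/, coda /l/ ok → well-formed
[tva.zzuz] — σ1 onset /tv/ (2C), coda /∅/ ok; σ2 onset /zz/ (2C), coda /z/ ok → well-formed
[pkol.vdu] — σ1 onset /pk/ (2C), coda /l/ ok; σ2 onset /vd/ (2C), coda /∅/ ok → well-formed
[za.ro] — σ1 onset /z/, coda /∅/ ok; σ2 onset /r/, coda /∅/ ok → well-formed
[sol] — σ1 onset /s/, coda /l/ ok → well-formed
[tmuv] — violates constraint 3: syllable 1 coda contains /v/, which is not a licensed coda consonant → ill-formed
[vdzol] — violates constraint 1: syllable 1 onset /vdz/ has 3 consonants (> 2) → ill-formed
Well-formed: [kal.zul], [tva.zzuz], [pkol.vdu], [za.ro], [sol] → 5.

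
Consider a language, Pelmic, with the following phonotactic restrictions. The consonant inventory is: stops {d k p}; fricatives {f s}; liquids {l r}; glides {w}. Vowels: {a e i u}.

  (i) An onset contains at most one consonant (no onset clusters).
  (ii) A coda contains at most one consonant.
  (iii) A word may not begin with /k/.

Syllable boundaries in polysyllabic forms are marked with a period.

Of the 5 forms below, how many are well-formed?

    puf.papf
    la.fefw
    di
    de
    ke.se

2

puf.papf — violates constraint (ii): syllable 2 coda /pf/ has 2 consonants (> 1) → ill-formed
la.fefw — violates constraint (ii): syllable 2 coda /fw/ has 2 consonants (> 1) → ill-formed
di — σ1 onset /d/, coda /∅/ ok → well-formed
de — σ1 onset /d/, coda /∅/ ok → well-formed
ke.se — violates constraint (iii): word begins with /k/ → ill-formed
Well-formed: di, de → 2.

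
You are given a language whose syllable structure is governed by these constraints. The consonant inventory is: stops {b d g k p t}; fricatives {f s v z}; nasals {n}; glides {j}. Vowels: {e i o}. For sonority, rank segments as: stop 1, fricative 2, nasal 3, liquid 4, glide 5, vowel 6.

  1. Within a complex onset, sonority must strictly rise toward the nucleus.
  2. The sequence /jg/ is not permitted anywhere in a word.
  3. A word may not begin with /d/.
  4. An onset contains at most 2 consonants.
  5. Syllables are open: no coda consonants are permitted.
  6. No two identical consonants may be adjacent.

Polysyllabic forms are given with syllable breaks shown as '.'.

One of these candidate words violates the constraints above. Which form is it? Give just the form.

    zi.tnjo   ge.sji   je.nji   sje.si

zi.tnjo — violates constraint 4: syllable 2 onset /tnj/ has 3 consonants (> 2) → phonotactically illegal
ge.sji — σ1 onset /g/, coda /∅/ ok; σ2 onset /sj/ (2→5 rises), coda /∅/ ok → phonotactically legal
je.nji — σ1 onset /j/, coda /∅/ ok; σ2 onset /nj/ (3→5 rises), coda /∅/ ok → phonotactically legal
sje.si — σ1 onset /sj/ (2→5 rises), coda /∅/ ok; σ2 onset /s/, coda /∅/ ok → phonotactically legal

zi.tnjo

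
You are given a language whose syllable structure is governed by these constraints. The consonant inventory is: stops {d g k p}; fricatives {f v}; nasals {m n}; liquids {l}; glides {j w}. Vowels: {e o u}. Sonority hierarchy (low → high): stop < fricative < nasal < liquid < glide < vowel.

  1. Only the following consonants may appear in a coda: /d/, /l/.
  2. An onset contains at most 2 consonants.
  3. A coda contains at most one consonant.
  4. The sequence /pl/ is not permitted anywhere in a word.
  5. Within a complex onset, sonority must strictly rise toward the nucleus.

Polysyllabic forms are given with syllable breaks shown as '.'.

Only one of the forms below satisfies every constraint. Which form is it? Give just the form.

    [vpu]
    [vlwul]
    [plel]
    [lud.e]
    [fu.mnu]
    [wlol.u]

[lud.e]

[vpu] — violates constraint 5: syllable 1 onset /vp/: /v/ (fricative, 2) → /p/ (stop, 1) does not rise → not permitted
[vlwul] — violates constraint 2: syllable 1 onset /vlw/ has 3 consonants (> 2) → not permitted
[plel] — violates constraint 4: contains banned sequence /pl/ → not permitted
[lud.e] — σ1 onset /l/, coda /d/ ok; σ2 onset /∅/, coda /∅/ ok → permitted
[fu.mnu] — violates constraint 5: syllable 2 onset /mn/: /m/ (nasal, 3) → /n/ (nasal, 3) does not rise → not permitted
[wlol.u] — violates constraint 5: syllable 1 onset /wl/: /w/ (glide, 5) → /l/ (liquid, 4) does not rise → not permitted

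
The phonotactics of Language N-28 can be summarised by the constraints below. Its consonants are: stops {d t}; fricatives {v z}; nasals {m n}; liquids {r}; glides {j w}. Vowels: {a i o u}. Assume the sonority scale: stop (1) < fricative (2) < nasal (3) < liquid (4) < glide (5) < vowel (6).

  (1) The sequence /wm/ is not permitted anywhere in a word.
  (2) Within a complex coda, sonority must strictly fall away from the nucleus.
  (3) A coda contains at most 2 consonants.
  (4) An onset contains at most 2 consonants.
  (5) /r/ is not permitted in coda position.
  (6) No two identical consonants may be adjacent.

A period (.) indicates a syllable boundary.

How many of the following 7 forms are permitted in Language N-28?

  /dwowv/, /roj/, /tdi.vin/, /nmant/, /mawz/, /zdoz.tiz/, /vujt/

/dwowv/ — σ1 onset /dw/ (2C), coda /wv/ (5→2 falls) ok → permitted
/roj/ — σ1 onset /r/, coda /j/ ok → permitted
/tdi.vin/ — σ1 onset /td/ (2C), coda /∅/ ok; σ2 onset /v/, coda /n/ ok → permitted
/nmant/ — σ1 onset /nm/ (2C), coda /nt/ (3→1 falls) ok → permitted
/mawz/ — σ1 onset /m/, coda /wz/ (5→2 falls) ok → permitted
/zdoz.tiz/ — σ1 onset /zd/ (2C), coda /z/ ok; σ2 onset /t/, coda /z/ ok → permitted
/vujt/ — σ1 onset /v/, coda /jt/ (5→1 falls) ok → permitted
Permitted: /dwowv/, /roj/, /tdi.vin/, /nmant/, /mawz/, /zdoz.tiz/, /vujt/ → 7.

7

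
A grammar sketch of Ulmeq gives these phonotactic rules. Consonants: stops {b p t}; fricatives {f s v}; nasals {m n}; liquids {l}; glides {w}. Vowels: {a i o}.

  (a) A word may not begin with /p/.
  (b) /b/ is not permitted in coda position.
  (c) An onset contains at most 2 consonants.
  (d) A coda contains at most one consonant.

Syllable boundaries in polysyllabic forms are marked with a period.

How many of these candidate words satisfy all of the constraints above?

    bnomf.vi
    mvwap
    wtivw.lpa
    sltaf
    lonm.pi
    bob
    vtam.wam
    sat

bnomf.vi — violates constraint (d): syllable 1 coda /mf/ has 2 consonants (> 1) → phonotactically illegal
mvwap — violates constraint (c): syllable 1 onset /mvw/ has 3 consonants (> 2) → phonotactically illegal
wtivw.lpa — violates constraint (d): syllable 1 coda /vw/ has 2 consonants (> 1) → phonotactically illegal
sltaf — violates constraint (c): syllable 1 onset /slt/ has 3 consonants (> 2) → phonotactically illegal
lonm.pi — violates constraint (d): syllable 1 coda /nm/ has 2 consonants (> 1) → phonotactically illegal
bob — violates constraint (b): syllable 1 coda contains /b/ → phonotactically illegal
vtam.wam — σ1 onset /vt/ (2C), coda /m/ ok; σ2 onset /w/, coda /m/ ok → phonotactically legal
sat — σ1 onset /s/, coda /t/ ok → phonotactically legal
Phonotactically legal: vtam.wam, sat → 2.

2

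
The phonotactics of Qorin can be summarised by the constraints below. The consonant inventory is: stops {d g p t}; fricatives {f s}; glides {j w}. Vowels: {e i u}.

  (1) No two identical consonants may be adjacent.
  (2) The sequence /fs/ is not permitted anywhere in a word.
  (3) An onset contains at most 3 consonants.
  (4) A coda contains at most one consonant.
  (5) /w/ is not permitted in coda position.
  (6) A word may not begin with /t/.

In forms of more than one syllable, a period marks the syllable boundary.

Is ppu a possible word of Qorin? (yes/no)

ppu — violates constraint 1: adjacent identical consonants /pp/ → phonotactically illegal

no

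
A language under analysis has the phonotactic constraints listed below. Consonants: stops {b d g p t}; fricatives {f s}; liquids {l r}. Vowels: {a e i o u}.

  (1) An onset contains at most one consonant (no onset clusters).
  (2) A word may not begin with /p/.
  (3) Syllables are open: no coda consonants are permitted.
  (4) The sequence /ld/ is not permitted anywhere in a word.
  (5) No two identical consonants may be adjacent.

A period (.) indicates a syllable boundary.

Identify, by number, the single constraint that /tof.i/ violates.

/tof.i/: syllable 1 coda /f/ has 1 consonant (> 0).
This is a violation of constraint 3: "Syllables are open: no coda consonants are permitted."
The remaining constraints (1, 2, 4, 5) are satisfied.

3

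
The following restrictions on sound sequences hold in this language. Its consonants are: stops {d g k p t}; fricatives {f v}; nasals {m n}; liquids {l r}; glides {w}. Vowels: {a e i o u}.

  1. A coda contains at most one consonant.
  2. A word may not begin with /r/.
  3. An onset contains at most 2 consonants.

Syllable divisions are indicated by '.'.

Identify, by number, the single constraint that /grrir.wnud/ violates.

3

/grrir.wnud/: syllable 1 onset /grr/ has 3 consonants (> 2).
This is a violation of constraint 3: "An onset contains at most 2 consonants."
The remaining constraints (1, 2) are satisfied.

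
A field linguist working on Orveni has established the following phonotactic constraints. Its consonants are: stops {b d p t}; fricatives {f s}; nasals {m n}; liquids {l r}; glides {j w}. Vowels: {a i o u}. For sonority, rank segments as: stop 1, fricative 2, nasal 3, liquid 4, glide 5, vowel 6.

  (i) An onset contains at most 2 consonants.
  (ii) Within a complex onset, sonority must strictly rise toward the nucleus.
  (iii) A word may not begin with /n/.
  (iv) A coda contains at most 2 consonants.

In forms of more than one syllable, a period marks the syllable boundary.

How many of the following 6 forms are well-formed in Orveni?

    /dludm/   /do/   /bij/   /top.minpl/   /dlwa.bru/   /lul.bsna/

3

/dludm/ — σ1 onset /dl/ (1→4 rises), coda /dm/ (2C) ok → well-formed
/do/ — σ1 onset /d/, coda /∅/ ok → well-formed
/bij/ — σ1 onset /b/, coda /j/ ok → well-formed
/top.minpl/ — violates constraint (iv): syllable 2 coda /npl/ has 3 consonants (> 2) → ill-formed
/dlwa.bru/ — violates constraint (i): syllable 1 onset /dlw/ has 3 consonants (> 2) → ill-formed
/lul.bsna/ — violates constraint (i): syllable 2 onset /bsn/ has 3 consonants (> 2) → ill-formed
Well-formed: /dludm/, /do/, /bij/ → 3.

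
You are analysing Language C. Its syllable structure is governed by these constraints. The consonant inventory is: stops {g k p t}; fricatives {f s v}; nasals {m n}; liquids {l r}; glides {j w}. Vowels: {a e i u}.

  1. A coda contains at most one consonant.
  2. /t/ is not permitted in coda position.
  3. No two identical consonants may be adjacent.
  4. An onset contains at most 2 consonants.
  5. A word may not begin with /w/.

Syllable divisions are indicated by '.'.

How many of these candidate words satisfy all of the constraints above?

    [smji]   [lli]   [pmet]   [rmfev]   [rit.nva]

[smji] — violates constraint 4: syllable 1 onset /smj/ has 3 consonants (> 2) → ill-formed
[lli] — violates constraint 3: adjacent identical consonants /ll/ → ill-formed
[pmet] — violates constraint 2: syllable 1 coda contains /t/ → ill-formed
[rmfev] — violates constraint 4: syllable 1 onset /rmf/ has 3 consonants (> 2) → ill-formed
[rit.nva] — violates constraint 2: syllable 1 coda contains /t/ → ill-formed
No form is well-formed → 0.

0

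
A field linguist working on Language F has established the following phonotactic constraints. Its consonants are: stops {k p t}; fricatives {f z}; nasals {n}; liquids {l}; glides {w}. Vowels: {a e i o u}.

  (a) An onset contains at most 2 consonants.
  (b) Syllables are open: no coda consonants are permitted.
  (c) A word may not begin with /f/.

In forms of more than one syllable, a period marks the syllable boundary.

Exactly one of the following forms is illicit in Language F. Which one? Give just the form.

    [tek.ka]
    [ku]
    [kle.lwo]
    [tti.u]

[tek.ka] — violates constraint (b): syllable 1 coda /k/ has 1 consonant (> 0) → illicit
[ku] — σ1 onset /k/, coda /∅/ ok → licit
[kle.lwo] — σ1 onset /kl/ (2C), coda /∅/ ok; σ2 onset /lw/ (2C), coda /∅/ ok → licit
[tti.u] — σ1 onset /tt/ (2C), coda /∅/ ok; σ2 onset /∅/, coda /∅/ ok → licit

[tek.ka]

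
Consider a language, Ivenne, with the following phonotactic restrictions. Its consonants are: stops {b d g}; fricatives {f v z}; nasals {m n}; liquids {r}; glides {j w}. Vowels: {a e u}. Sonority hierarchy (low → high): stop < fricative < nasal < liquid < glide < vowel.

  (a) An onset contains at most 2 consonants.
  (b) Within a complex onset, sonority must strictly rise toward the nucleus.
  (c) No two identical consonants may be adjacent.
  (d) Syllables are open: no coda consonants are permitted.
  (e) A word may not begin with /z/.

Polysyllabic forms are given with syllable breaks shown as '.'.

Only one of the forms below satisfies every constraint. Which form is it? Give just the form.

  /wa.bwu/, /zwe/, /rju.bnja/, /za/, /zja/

/wa.bwu/ — σ1 onset /w/, coda /∅/ ok; σ2 onset /bw/ (1→5 rises), coda /∅/ ok → phonotactically legal
/zwe/ — violates constraint (e): word begins with /z/ → phonotactically illegal
/rju.bnja/ — violates constraint (a): syllable 2 onset /bnj/ has 3 consonants (> 2) → phonotactically illegal
/za/ — violates constraint (e): word begins with /z/ → phonotactically illegal
/zja/ — violates constraint (e): word begins with /z/ → phonotactically illegal

/wa.bwu/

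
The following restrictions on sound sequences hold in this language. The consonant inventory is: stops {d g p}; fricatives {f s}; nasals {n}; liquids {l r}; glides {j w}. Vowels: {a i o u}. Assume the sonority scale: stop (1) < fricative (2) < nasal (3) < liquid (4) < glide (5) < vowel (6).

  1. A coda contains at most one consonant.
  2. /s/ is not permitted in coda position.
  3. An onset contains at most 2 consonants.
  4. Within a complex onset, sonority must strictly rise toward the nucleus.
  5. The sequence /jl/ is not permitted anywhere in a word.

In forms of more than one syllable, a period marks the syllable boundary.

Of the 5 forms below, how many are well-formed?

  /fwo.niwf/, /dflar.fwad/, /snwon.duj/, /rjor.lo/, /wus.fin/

/fwo.niwf/ — violates constraint 1: syllable 2 coda /wf/ has 2 consonants (> 1) → ill-formed
/dflar.fwad/ — violates constraint 3: syllable 1 onset /dfl/ has 3 consonants (> 2) → ill-formed
/snwon.duj/ — violates constraint 3: syllable 1 onset /snw/ has 3 consonants (> 2) → ill-formed
/rjor.lo/ — σ1 onset /rj/ (4→5 rises), coda /r/ ok; σ2 onset /l/, coda /∅/ ok → well-formed
/wus.fin/ — violates constraint 2: syllable 1 coda contains /s/ → ill-formed
Well-formed: /rjor.lo/ → 1.

1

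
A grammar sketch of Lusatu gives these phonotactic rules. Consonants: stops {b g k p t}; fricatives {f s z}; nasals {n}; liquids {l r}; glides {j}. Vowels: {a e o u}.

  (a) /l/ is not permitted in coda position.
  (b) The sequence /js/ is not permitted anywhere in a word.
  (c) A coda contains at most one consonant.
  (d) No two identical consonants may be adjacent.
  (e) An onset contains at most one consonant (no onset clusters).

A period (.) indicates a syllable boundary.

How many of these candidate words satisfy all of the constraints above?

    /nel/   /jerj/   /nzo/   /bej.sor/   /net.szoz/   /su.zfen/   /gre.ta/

0

/nel/ — violates constraint (a): syllable 1 coda contains /l/ → not permitted
/jerj/ — violates constraint (c): syllable 1 coda /rj/ has 2 consonants (> 1) → not permitted
/nzo/ — violates constraint (e): syllable 1 onset /nz/ has 2 consonants (> 1) → not permitted
/bej.sor/ — violates constraint (b): contains banned sequence /js/ → not permitted
/net.szoz/ — violates constraint (e): syllable 2 onset /sz/ has 2 consonants (> 1) → not permitted
/su.zfen/ — violates constraint (e): syllable 2 onset /zf/ has 2 consonants (> 1) → not permitted
/gre.ta/ — violates constraint (e): syllable 1 onset /gr/ has 2 consonants (> 1) → not permitted
No form is permitted → 0.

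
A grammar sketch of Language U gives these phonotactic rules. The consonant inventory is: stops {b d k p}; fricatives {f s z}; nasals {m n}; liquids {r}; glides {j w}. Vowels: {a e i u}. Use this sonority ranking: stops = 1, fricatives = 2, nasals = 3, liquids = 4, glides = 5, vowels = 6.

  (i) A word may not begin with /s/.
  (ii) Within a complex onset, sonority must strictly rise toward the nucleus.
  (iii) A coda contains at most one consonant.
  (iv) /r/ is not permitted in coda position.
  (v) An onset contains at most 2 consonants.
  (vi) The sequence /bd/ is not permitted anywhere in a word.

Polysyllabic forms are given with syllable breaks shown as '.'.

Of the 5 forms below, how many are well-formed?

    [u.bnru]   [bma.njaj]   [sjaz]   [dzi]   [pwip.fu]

[u.bnru] — violates constraint (v): syllable 2 onset /bnr/ has 3 consonants (> 2) → ill-formed
[bma.njaj] — σ1 onset /bm/ (1→3 rises), coda /∅/ ok; σ2 onset /nj/ (3→5 rises), coda /j/ ok → well-formed
[sjaz] — violates constraint (i): word begins with /s/ → ill-formed
[dzi] — σ1 onset /dz/ (1→2 rises), coda /∅/ ok → well-formed
[pwip.fu] — σ1 onset /pw/ (1→5 rises), coda /p/ ok; σ2 onset /f/, coda /∅/ ok → well-formed
Well-formed: [bma.njaj], [dzi], [pwip.fu] → 3.

3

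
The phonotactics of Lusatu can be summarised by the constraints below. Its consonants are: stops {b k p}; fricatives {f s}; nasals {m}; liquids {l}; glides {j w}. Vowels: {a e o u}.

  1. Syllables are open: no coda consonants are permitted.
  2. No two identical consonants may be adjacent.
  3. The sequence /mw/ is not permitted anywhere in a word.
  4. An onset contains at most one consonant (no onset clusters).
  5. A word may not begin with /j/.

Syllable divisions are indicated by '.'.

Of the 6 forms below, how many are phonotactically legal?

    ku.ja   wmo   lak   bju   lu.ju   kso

ku.ja — σ1 onset /k/, coda /∅/ ok; σ2 onset /j/, coda /∅/ ok → phonotactically legal
wmo — violates constraint 4: syllable 1 onset /wm/ has 2 consonants (> 1) → phonotactically illegal
lak — violates constraint 1: syllable 1 coda /k/ has 1 consonant (> 0) → phonotactically illegal
bju — violates constraint 4: syllable 1 onset /bj/ has 2 consonants (> 1) → phonotactically illegal
lu.ju — σ1 onset /l/, coda /∅/ ok; σ2 onset /j/, coda /∅/ ok → phonotactically legal
kso — violates constraint 4: syllable 1 onset /ks/ has 2 consonants (> 1) → phonotactically illegal
Phonotactically legal: ku.ja, lu.ju → 2.

2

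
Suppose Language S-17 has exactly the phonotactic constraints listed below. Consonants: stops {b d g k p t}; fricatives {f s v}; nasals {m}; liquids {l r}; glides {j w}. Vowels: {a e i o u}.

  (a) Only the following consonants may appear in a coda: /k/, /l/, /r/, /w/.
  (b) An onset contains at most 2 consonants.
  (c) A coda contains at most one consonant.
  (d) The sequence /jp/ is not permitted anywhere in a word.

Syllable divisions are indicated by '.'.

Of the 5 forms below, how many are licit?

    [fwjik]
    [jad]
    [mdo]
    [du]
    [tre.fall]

2

[fwjik] — violates constraint (b): syllable 1 onset /fwj/ has 3 consonants (> 2) → illicit
[jad] — violates constraint (a): syllable 1 coda contains /d/, which is not a licensed coda consonant → illicit
[mdo] — σ1 onset /md/ (2C), coda /∅/ ok → licit
[du] — σ1 onset /d/, coda /∅/ ok → licit
[tre.fall] — violates constraint (c): syllable 2 coda /ll/ has 2 consonants (> 1) → illicit
Licit: [mdo], [du] → 2.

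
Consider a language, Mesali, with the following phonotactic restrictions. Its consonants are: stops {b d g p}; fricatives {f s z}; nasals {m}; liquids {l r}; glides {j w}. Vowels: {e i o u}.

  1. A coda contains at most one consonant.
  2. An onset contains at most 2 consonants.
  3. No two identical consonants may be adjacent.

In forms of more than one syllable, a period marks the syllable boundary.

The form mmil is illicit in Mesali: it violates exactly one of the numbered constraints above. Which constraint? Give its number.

mmil: adjacent identical consonants /mm/.
This is a violation of constraint 3: "No two identical consonants may be adjacent."
The remaining constraints (1, 2) are satisfied.

3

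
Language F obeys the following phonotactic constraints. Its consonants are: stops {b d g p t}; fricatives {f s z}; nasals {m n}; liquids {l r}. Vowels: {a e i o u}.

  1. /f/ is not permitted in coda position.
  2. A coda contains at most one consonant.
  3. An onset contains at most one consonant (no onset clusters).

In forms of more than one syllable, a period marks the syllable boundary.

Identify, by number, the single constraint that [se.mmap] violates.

[se.mmap]: syllable 2 onset /mm/ has 2 consonants (> 1).
This is a violation of constraint 3: "An onset contains at most one consonant (no onset clusters)."
The remaining constraints (1, 2) are satisfied.

3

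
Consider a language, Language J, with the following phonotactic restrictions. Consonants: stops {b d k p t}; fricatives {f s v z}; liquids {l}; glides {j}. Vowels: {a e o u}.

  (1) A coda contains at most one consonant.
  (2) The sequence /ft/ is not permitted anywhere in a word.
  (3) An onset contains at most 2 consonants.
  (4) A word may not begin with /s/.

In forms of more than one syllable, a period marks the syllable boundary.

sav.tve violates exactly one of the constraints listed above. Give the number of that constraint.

4

sav.tve: word begins with /s/.
This is a violation of constraint 4: "A word may not begin with /s/."
The remaining constraints (1, 2, 3) are satisfied.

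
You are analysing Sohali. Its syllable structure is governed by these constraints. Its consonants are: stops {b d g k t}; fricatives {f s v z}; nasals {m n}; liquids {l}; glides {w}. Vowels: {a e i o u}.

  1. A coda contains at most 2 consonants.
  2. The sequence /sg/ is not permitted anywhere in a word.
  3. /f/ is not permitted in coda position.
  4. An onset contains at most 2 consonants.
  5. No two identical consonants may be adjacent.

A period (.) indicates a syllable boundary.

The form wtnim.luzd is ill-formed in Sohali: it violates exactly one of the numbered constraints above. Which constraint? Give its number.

4

wtnim.luzd: syllable 1 onset /wtn/ has 3 consonants (> 2).
This is a violation of constraint 4: "An onset contains at most 2 consonants."
The remaining constraints (1, 2, 3, 5) are satisfied.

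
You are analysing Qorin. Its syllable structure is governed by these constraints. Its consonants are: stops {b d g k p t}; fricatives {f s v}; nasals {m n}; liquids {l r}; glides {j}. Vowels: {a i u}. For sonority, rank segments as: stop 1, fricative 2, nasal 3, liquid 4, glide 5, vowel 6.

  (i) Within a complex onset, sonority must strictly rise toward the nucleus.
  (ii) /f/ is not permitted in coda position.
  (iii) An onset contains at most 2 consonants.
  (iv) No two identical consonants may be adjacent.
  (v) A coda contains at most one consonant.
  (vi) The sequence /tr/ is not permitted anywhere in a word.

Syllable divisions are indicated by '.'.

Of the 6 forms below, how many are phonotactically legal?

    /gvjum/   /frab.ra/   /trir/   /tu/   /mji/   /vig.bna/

4

/gvjum/ — violates constraint (iii): syllable 1 onset /gvj/ has 3 consonants (> 2) → phonotactically illegal
/frab.ra/ — σ1 onset /fr/ (2→4 rises), coda /b/ ok; σ2 onset /r/, coda /∅/ ok → phonotactically legal
/trir/ — violates constraint (vi): contains banned sequence /tr/ → phonotactically illegal
/tu/ — σ1 onset /t/, coda /∅/ ok → phonotactically legal
/mji/ — σ1 onset /mj/ (3→5 rises), coda /∅/ ok → phonotactically legal
/vig.bna/ — σ1 onset /v/, coda /g/ ok; σ2 onset /bn/ (1→3 rises), coda /∅/ ok → phonotactically legal
Phonotactically legal: /frab.ra/, /tu/, /mji/, /vig.bna/ → 4.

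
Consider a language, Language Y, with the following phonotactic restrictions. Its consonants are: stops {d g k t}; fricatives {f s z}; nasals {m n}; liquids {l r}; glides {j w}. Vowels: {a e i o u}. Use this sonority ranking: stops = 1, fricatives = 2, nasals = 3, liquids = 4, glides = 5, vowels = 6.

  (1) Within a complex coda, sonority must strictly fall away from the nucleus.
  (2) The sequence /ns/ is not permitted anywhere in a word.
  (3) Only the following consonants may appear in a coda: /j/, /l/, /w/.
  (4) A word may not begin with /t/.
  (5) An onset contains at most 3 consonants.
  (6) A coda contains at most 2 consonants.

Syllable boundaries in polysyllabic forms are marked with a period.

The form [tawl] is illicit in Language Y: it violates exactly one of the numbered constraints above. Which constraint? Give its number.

[tawl]: word begins with /t/.
This is a violation of constraint 4: "A word may not begin with /t/."
The remaining constraints (1, 2, 3, 5, 6) are satisfied.

4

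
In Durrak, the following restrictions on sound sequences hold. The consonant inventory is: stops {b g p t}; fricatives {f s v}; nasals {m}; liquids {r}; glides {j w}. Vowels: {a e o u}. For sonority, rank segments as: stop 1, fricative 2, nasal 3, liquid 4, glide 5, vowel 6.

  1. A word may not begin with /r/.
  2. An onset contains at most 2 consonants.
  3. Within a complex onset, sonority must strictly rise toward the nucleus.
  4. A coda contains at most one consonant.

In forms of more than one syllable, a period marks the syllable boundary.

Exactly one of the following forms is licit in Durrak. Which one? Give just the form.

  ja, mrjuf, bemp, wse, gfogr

ja — σ1 onset /j/, coda /∅/ ok → licit
mrjuf — violates constraint 2: syllable 1 onset /mrj/ has 3 consonants (> 2) → illicit
bemp — violates constraint 4: syllable 1 coda /mp/ has 2 consonants (> 1) → illicit
wse — violates constraint 3: syllable 1 onset /ws/: /w/ (glide, 5) → /s/ (fricative, 2) does not rise → illicit
gfogr — violates constraint 4: syllable 1 coda /gr/ has 2 consonants (> 1) → illicit

ja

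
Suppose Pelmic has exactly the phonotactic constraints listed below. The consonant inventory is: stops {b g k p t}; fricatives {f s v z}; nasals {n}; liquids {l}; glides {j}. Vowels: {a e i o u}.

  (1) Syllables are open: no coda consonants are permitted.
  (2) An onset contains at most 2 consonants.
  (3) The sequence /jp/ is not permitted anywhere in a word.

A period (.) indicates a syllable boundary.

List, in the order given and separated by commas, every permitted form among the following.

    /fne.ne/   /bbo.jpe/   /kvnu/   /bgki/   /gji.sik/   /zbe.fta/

/fne.ne/, /zbe.fta/

/fne.ne/ — σ1 onset /fn/ (2C), coda /∅/ ok; σ2 onset /n/, coda /∅/ ok → permitted
/bbo.jpe/ — violates constraint 3: contains banned sequence /jp/ → not permitted
/kvnu/ — violates constraint 2: syllable 1 onset /kvn/ has 3 consonants (> 2) → not permitted
/bgki/ — violates constraint 2: syllable 1 onset /bgk/ has 3 consonants (> 2) → not permitted
/gji.sik/ — violates constraint 1: syllable 2 coda /k/ has 1 consonant (> 0) → not permitted
/zbe.fta/ — σ1 onset /zb/ (2C), coda /∅/ ok; σ2 onset /ft/ (2C), coda /∅/ ok → permitted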